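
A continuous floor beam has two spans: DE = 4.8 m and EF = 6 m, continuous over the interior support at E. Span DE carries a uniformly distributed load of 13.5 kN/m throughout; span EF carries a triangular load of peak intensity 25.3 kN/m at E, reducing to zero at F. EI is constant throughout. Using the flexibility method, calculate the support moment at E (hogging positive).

Insert a hinge at E; M_E is the redundant, and each span becomes simply supported.
End slopes at the hinge E, treating each span as simply supported:
  span DE: UDL 13.5: wL³/(24EI) = 62.21/EI
  span EF: triangular load, peak 25.3: w₀L³/(45EI) = 121.4/EI
  relative rotation θ_0 = (62.21 + 121.4)/EI = 183.6/EI
A unit hogging moment at E produces rotation L₁/(3EI) + L₂/(3EI) = 3.6/EI.
Compatibility: M_E·(L₁+L₂)/(3EI) = θ_0, giving M_E = 51.01 kN·m (hogging).

M_E = 51.01 kN·m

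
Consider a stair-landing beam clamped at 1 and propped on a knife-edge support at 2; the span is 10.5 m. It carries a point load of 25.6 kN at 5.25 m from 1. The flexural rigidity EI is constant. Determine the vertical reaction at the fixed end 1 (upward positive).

Remove the prop at 2; the released (primary) structure is a cantilever built in at 1.
Deflection at 2 on the released cantilever, summing each load's contribution:
  point load 25.6 at a = 5.25: Pa²(3L − a)/(6EI) = 3087/EI
Tip deflection under a unit load at 2: L³/(3EI) = 385.9/EI.
Compatibility at 2: δ_0 − R_2·δ_{22} = 0, so R_2 = 3087/385.9 = 8 kN.
Vertical equilibrium: R_1 = ΣP − R_2 = 25.6 − 8 = 17.6 kN.

R_1 = 17.6 kN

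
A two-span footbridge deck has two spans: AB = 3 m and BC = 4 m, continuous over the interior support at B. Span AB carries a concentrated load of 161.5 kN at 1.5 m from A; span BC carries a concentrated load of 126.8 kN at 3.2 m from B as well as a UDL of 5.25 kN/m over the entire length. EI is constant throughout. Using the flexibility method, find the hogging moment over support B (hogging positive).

M_B = 72.76 kN·m

Take M_B as the redundant. Released structure: two simple spans AB and BC with a hinge at B.
Discontinuity in slope at B on the released structure — sum the simple-span end rotations:
  span AB: point load 161.5 at a = 1.5: Pab(L + a)/(6LEI) = 90.84/EI
  span BC: point load 126.8 at a = 3.2: Pab(L + b)/(6LEI) = 64.92/EI
  span BC: UDL 5.25: wL³/(24EI) = 14/EI
  relative rotation θ_0 = (90.84 + 78.92)/EI = 169.8/EI
A unit hogging moment at B produces rotation L₁/(3EI) + L₂/(3EI) = 2.333/EI.
Compatibility: M_B·(L₁+L₂)/(3EI) = θ_0, giving M_B = 72.76 kN·m (hogging).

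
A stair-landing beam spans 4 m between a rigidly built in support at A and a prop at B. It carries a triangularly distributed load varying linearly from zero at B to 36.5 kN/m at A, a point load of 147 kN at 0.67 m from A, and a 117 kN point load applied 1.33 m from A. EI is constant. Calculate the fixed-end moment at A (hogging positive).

M_A = 200.7 kN·m

Remove the prop at B; the released (primary) structure is a cantilever built in at A.
Primary-structure tip deflection at B by superposition:
  triangular load, peak 36.5 at the fixed end: w₀L⁴/(30EI) = 311.5/EI
  point load 147 at a = 0.67: Pa²(3L − a)/(6EI) = 124.6/EI
  point load 117 at a = 1.33: Pa²(3L − a)/(6EI) = 368/EI
  δ_0 = 804.1/EI
Flexibility coefficient — unit upward force at B: δ_{BB} = L³/(3EI) = 21.33/EI.
The prop prevents deflection at B: R_B = δ_0/δ_{BB} = 804.1/21.33 = 37.69 kN.
Moment equilibrium about A: M_A = Σ(load moments about A) − R_B·L = 351.4 − 37.69×4 = 200.7 kN·m.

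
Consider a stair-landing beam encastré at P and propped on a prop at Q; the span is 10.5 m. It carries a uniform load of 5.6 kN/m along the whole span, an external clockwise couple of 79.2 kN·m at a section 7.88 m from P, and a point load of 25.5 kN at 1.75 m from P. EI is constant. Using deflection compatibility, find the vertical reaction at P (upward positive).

Remove the prop at Q; the released (primary) structure is a cantilever built in at P.
Primary-structure tip deflection at Q by superposition:
  UDL 5.6: wL⁴/(8EI) = 8509/EI
  clockwise couple 79.2 at a = 7.88: M₀a(2L − a)/(2EI) = 4094/EI
  point load 25.5 at a = 1.75: Pa²(3L − a)/(6EI) = 387.2/EI
  δ_0 = 12990/EI
Tip deflection under a unit load at Q: L³/(3EI) = 385.9/EI.
Compatibility at Q: δ_0 − R_Q·δ_{QQ} = 0, so R_Q = 12990/385.9 = 33.66 kN.
Vertical equilibrium: R_P = ΣP − R_Q = 84.3 − 33.66 = 50.64 kN.

R_P = 50.64 kN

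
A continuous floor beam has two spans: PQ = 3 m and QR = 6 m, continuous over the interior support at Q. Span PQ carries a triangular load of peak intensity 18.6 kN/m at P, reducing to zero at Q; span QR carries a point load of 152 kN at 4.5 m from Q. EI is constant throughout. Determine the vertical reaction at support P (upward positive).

R_P = -6.235 kN

Release continuity at Q by inserting a hinge; the redundant is the internal moment M_Q. The primary structure is two simply-supported spans PQ and QR.
Discontinuity in slope at Q on the released structure — sum the simple-span end rotations:
  span PQ: triangular load, peak 18.6: 7w₀L³/(360EI) = 9.765/EI
  span QR: point load 152 at a = 4.5: Pab(L + b)/(6LEI) = 213.8/EI
  relative rotation θ_0 = (9.765 + 213.8)/EI = 223.5/EI
A unit hogging moment at Q produces rotation L₁/(3EI) + L₂/(3EI) = 3/EI.
Slope continuity at Q: θ_0 = M_Q·3/EI, so M_Q = 223.5/3 = 74.5 kN·m (hogging).
Span PQ, ΣM about P with M_Q applied at Q: R_Q^{PQ}·3 = 27.9 + 74.5, so R_Q^{PQ} = 34.13 kN and R_P = 27.9 − 34.13 = -6.235 kN.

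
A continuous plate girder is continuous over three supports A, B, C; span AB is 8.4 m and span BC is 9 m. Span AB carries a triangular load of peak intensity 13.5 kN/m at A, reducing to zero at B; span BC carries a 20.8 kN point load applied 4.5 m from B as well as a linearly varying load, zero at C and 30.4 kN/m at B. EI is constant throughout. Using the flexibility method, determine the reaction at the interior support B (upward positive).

Take M_B as the redundant. Released structure: two simple spans AB and BC with a hinge at B.
Rotations at B on the released spans (each span's end-slope, ×1/EI):
  span AB: triangular load, peak 13.5: 7w₀L³/(360EI) = 155.6/EI
  span BC: point load 20.8 at a = 4.5: Pab(L + b)/(6LEI) = 105.3/EI
  span BC: triangular load, peak 30.4: w₀L³/(45EI) = 492.5/EI
  relative rotation θ_0 = (155.6 + 597.8)/EI = 753.4/EI
A unit hogging moment at B produces rotation L₁/(3EI) + L₂/(3EI) = 5.8/EI.
Slope continuity at B: θ_0 = M_B·5.8/EI, so M_B = 753.4/5.8 = 129.9 kN·m (hogging).
Span AB, ΣM about A with M_B applied at B: R_B^{AB}·8.4 = 158.8 + 129.9, so R_B^{AB} = 34.36 kN and R_A = 56.7 − 34.36 = 22.34 kN.
Span BC, ΣM about C: R_B^{BC}·9 = 914.4 + 129.9, so R_B^{BC} = 116 kN and R_C = 157.6 − 116 = 41.57 kN.
R_B = 34.36 + 116 = 150.4 kN.

R_B = 150.4 kN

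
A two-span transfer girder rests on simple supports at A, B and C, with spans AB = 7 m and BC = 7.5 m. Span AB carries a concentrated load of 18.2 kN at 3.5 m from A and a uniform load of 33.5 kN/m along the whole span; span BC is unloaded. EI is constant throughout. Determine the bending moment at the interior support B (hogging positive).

Release continuity at B by inserting a hinge; the redundant is the internal moment M_B. The primary structure is two simply-supported spans AB and BC.
Rotations at B on the released spans (each span's end-slope, ×1/EI):
  span AB: point load 18.2 at a = 3.5: Pab(L + a)/(6LEI) = 55.74/EI
  span AB: UDL 33.5: wL³/(24EI) = 478.8/EI
  relative rotation θ_0 = (534.5 + 0)/EI = 534.5/EI
A unit hogging moment at B produces rotation L₁/(3EI) + L₂/(3EI) = 4.833/EI.
Compatibility: M_B·(L₁+L₂)/(3EI) = θ_0, giving M_B = 110.6 kN·m (hogging).

M_B = 110.6 kN·m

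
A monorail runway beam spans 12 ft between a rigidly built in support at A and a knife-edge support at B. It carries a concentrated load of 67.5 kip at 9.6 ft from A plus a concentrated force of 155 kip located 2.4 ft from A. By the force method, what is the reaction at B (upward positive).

R_B = 56.2 kip

Choose R_B as the redundant. The primary structure is the cantilever fixed at A.
Free-end deflection of the primary structure under the applied loading (downward +):
  point load 67.5 at a = 9.6: Pa²(3L − a)/(6EI) = 27372/EI
  point load 155 at a = 2.4: Pa²(3L − a)/(6EI) = 5000/EI
  δ_0 = 32371/EI
Tip deflection under a unit load at B: L³/(3EI) = 576/EI.
The prop prevents deflection at B: R_B = δ_0/δ_{BB} = 32371/576 = 56.2 kip.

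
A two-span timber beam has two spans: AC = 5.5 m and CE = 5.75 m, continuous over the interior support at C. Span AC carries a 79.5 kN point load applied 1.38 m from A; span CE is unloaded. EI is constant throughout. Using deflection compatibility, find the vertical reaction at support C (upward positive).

R_C = 28.89 kN

Take M_C as the redundant. Released structure: two simple spans AC and CE with a hinge at C.
Discontinuity in slope at C on the released structure — sum the simple-span end rotations:
  span AC: point load 79.5 at a = 1.38: Pab(L + a)/(6LEI) = 94.24/EI
  relative rotation θ_0 = (94.24 + 0)/EI = 94.24/EI
A unit hogging moment at C produces rotation L₁/(3EI) + L₂/(3EI) = 3.75/EI.
Compatibility: M_C·(L₁+L₂)/(3EI) = θ_0, giving M_C = 25.13 kN·m (hogging).
Span AC, ΣM about A with M_C applied at C: R_C^{AC}·5.5 = 109.7 + 25.13, so R_C^{AC} = 24.52 kN and R_A = 79.5 − 24.52 = 54.98 kN.
Span CE, ΣM about E: R_C^{CE}·5.75 = 0 + 25.13, so R_C^{CE} = 4.37 kN and R_E = 0 − 4.37 = -4.37 kN.
R_C = 24.52 + 4.37 = 28.89 kN.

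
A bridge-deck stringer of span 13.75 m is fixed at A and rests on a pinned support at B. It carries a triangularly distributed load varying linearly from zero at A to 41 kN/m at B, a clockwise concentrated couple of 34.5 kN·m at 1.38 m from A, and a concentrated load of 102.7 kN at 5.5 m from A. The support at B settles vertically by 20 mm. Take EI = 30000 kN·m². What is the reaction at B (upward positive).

Release the roller at B. Primary structure: cantilever fixed at A.
Downward deflection at the released point B due to the loads:
  triangular load, peak 41 at the free end: 11w₀L⁴/(120EI) = 134340/EI
  clockwise couple 34.5 at a = 1.38: M₀a(2L − a)/(2EI) = 621.8/EI
  point load 102.7 at a = 5.5: Pa²(3L − a)/(6EI) = 18511/EI
  δ_0 = 153473/EI
Tip deflection under a unit load at B: L³/(3EI) = 866.5/EI.
With EI = 30000 kN·m²: δ_0 = 5.1158 m and δ_{BB} = 0.028885 m/kN.
Compatibility — the beam at B must follow the support down by 0.02 m: δ_0 − R_B·δ_{BB} = 0.02, so R_B = (5.1158 − 0.02)/0.028885 = 176.4 kN.

R_B = 176.4 kN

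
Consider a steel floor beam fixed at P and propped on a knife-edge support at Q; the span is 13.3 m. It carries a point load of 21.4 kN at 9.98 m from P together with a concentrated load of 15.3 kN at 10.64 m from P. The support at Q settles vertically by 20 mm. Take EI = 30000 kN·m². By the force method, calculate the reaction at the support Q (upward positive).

R_Q = 23.56 kN

Remove the prop at Q; the released (primary) structure is a cantilever built in at P.
Free-end deflection of the primary structure under the applied loading (downward +):
  point load 21.4 at a = 9.98: Pa²(3L − a)/(6EI) = 10629/EI
  point load 15.3 at a = 10.64: Pa²(3L − a)/(6EI) = 8447/EI
  δ_0 = 19076/EI
Flexibility coefficient — unit upward force at Q: δ_{QQ} = L³/(3EI) = 784.2/EI.
With EI = 30000 kN·m²: δ_0 = 0.63586 m and δ_{QQ} = 0.02614 m/kN.
Compatibility — the beam at Q must follow the support down by 0.02 m: δ_0 − R_Q·δ_{QQ} = 0.02, so R_Q = (0.63586 − 0.02)/0.02614 = 23.56 kN.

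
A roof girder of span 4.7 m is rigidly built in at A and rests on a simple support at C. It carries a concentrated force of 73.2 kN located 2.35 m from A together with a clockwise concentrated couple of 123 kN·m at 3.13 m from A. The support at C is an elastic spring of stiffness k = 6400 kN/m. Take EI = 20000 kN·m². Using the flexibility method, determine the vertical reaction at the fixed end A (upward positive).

R_A = 20.23 kN

Choose R_C as the redundant. The primary structure is the cantilever fixed at A.
Downward deflection at the released point C due to the loads:
  point load 73.2 at a = 2.35: Pa²(3L − a)/(6EI) = 791.7/EI
  clockwise couple 123 at a = 3.13: M₀a(2L − a)/(2EI) = 1207/EI
  δ_0 = 1999/EI
Tip deflection under a unit load at C: L³/(3EI) = 34.61/EI.
With EI = 20000 kN·m²: δ_0 = 0.09993 m and δ_{CC} = 0.00173 m/kN.
Compatibility — the spring shortens by R_C/k under the reaction it provides: δ_0 − R_C·δ_{CC} = R_C/k. With 1/k = 0.000156 m/kN, R_C = δ_0 / (δ_{CC} + 1/k) = 0.09993 / (0.00173 + 0.000156) = 52.97 kN.
Vertical equilibrium: R_A = ΣP − R_C = 73.2 − 52.97 = 20.23 kN.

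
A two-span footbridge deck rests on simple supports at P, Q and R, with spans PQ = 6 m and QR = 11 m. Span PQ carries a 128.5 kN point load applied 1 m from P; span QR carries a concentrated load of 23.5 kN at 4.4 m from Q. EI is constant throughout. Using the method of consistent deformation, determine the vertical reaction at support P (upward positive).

R_P = 98.06 kN

Release continuity at Q by inserting a hinge; the redundant is the internal moment M_Q. The primary structure is two simply-supported spans PQ and QR.
Discontinuity in slope at Q on the released structure — sum the simple-span end rotations:
  span PQ: point load 128.5 at a = 1: Pab(L + a)/(6LEI) = 124.9/EI
  span QR: point load 23.5 at a = 4.4: Pab(L + b)/(6LEI) = 182/EI
  relative rotation θ_0 = (124.9 + 182)/EI = 306.9/EI
A unit hogging moment at Q produces rotation L₁/(3EI) + L₂/(3EI) = 5.667/EI.
Compatibility: M_Q·(L₁+L₂)/(3EI) = θ_0, giving M_Q = 54.16 kN·m (hogging).
Span PQ, ΣM about P with M_Q applied at Q: R_Q^{PQ}·6 = 128.5 + 54.16, so R_Q^{PQ} = 30.44 kN and R_P = 128.5 − 30.44 = 98.06 kN.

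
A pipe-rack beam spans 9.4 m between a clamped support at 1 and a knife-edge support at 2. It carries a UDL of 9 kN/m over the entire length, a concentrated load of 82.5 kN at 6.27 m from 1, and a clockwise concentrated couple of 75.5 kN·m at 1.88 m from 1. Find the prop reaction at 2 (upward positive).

R_2 = 78.88 kN

Take the reaction at 2 as the redundant and release it; the primary structure is a cantilever fixed at 1.
Free-end deflection of the primary structure under the applied loading (downward +):
  UDL 9: wL⁴/(8EI) = 8783/EI
  point load 82.5 at a = 6.27: Pa²(3L − a)/(6EI) = 11854/EI
  clockwise couple 75.5 at a = 1.88: M₀a(2L − a)/(2EI) = 1201/EI
  δ_0 = 21839/EI
Tip deflection under a unit load at 2: L³/(3EI) = 276.9/EI.
The prop prevents deflection at 2: R_2 = δ_0/δ_{22} = 21839/276.9 = 78.88 kN.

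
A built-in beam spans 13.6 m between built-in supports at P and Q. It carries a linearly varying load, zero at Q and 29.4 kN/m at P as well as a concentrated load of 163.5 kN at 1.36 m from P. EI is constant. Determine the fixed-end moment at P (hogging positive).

Take the two fixed-end moments M_P, M_Q as redundants; the released structure is the simple span PQ.
On the primary (simply-supported) span, the end slopes from the loading are:
  at P: triangular load, peak 29.4: w₀L³/(45EI) = 1643/EI
  at Q: triangular load, peak 29.4: 7w₀L³/(360EI) = 1438/EI
  at P: point load 163.5 at a = 1.36: Pab(L + b)/(6LEI) = 861.9/EI
  at Q: point load 163.5 at a = 1.36: Pab(L + a)/(6LEI) = 499/EI
  θ_P0 = 2505/EI,  θ_Q0 = 1937/EI
Flexibility coefficients: a unit moment at one end gives L/(3EI) there and L/(6EI) at the far end, so f₁₁ = f₂₂ = 4.533/EI and f₁₂ = f₂₁ = 2.267/EI.
Compatibility — zero rotation at each built-in end:
  4.533 M_P + 2.267 M_Q = 2505
  2.267 M_P + 4.533 M_Q = 1937
Solving the pair gives M_P = 452 kN·m and M_Q = 201.3 kN·m (hogging).

M_P = 452 kN·m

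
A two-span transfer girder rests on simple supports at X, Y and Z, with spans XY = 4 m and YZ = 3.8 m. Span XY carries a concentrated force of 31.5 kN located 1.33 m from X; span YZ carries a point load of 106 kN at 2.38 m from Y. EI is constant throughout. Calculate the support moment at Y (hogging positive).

Release continuity at Y by inserting a hinge; the redundant is the internal moment M_Y. The primary structure is two simply-supported spans XY and YZ.
Discontinuity in slope at Y on the released structure — sum the simple-span end rotations:
  span XY: point load 31.5 at a = 1.33: Pab(L + a)/(6LEI) = 24.84/EI
  span YZ: point load 106 at a = 2.38: Pab(L + b)/(6LEI) = 82.02/EI
  relative rotation θ_0 = (24.84 + 82.02)/EI = 106.9/EI
A unit hogging moment at Y produces rotation L₁/(3EI) + L₂/(3EI) = 2.6/EI.
Compatibility: M_Y·(L₁+L₂)/(3EI) = θ_0, giving M_Y = 41.1 kN·m (hogging).

M_Y = 41.1 kN·m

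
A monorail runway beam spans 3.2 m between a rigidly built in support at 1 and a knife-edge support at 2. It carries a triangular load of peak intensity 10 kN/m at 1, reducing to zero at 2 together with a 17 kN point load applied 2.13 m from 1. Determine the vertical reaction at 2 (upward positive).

R_2 = 11.99 kN

Take the reaction at 2 as the redundant and release it; the primary structure is a cantilever fixed at 1.
Deflection at 2 on the released cantilever, summing each load's contribution:
  triangular load, peak 10 at the fixed end: w₀L⁴/(30EI) = 34.95/EI
  point load 17 at a = 2.13: Pa²(3L − a)/(6EI) = 96.02/EI
  δ_0 = 131/EI
Flexibility coefficient — unit upward force at 2: δ_{22} = L³/(3EI) = 10.92/EI.
The prop prevents deflection at 2: R_2 = δ_0/δ_{22} = 131/10.92 = 11.99 kN.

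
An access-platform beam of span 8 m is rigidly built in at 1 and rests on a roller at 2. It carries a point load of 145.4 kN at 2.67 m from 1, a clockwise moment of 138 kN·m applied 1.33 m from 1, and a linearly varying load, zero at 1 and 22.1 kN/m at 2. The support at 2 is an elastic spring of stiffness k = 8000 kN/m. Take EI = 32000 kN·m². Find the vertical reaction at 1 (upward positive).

Release the roller at 2. Primary structure: cantilever fixed at 1.
Deflection at 2 on the released cantilever, summing each load's contribution:
  point load 145.4 at a = 2.67: Pa²(3L − a)/(6EI) = 3685/EI
  clockwise couple 138 at a = 1.33: M₀a(2L − a)/(2EI) = 1346/EI
  triangular load, peak 22.1 at the free end: 11w₀L⁴/(120EI) = 8298/EI
  δ_0 = 13329/EI
Flexibility coefficient — unit upward force at 2: δ_{22} = L³/(3EI) = 170.7/EI.
With EI = 32000 kN·m²: δ_0 = 0.41653 m and δ_{22} = 0.005333 m/kN.
Compatibility — the spring shortens by R_2/k under the reaction it provides: δ_0 − R_2·δ_{22} = R_2/k. With 1/k = 0.000125 m/kN, R_2 = δ_0 / (δ_{22} + 1/k) = 0.41653 / (0.005333 + 0.000125) = 76.31 kN.
Vertical equilibrium: R_1 = ΣP − R_2 = 233.8 − 76.31 = 157.5 kN.

R_1 = 157.5 kN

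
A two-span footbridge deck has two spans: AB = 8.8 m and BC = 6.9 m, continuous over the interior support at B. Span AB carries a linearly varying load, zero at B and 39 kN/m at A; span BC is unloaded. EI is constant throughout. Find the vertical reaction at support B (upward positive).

Release continuity at B by inserting a hinge; the redundant is the internal moment M_B. The primary structure is two simply-supported spans AB and BC.
Rotations at B on the released spans (each span's end-slope, ×1/EI):
  span AB: triangular load, peak 39: 7w₀L³/(360EI) = 516.8/EI
  relative rotation θ_0 = (516.8 + 0)/EI = 516.8/EI
A unit hogging moment at B produces rotation L₁/(3EI) + L₂/(3EI) = 5.233/EI.
Slope continuity at B: θ_0 = M_B·5.233/EI, so M_B = 516.8/5.233 = 98.75 kN·m (hogging).
Span AB, ΣM about A with M_B applied at B: R_B^{AB}·8.8 = 503.4 + 98.75, so R_B^{AB} = 68.42 kN and R_A = 171.6 − 68.42 = 103.2 kN.
Span BC, ΣM about C: R_B^{BC}·6.9 = 0 + 98.75, so R_B^{BC} = 14.31 kN and R_C = 0 − 14.31 = -14.31 kN.
R_B = 68.42 + 14.31 = 82.73 kN.

R_B = 82.73 kN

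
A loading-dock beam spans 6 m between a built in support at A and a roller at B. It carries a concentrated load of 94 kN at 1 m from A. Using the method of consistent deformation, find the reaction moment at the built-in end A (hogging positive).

M_A = 71.81 kN·m

Choose R_B as the redundant. The primary structure is the cantilever fixed at A.
Deflection at B on the released cantilever, summing each load's contribution:
  point load 94 at a = 1: Pa²(3L − a)/(6EI) = 266.3/EI
Flexibility coefficient — unit upward force at B: δ_{BB} = L³/(3EI) = 72/EI.
Compatibility at B: δ_0 − R_B·δ_{BB} = 0, so R_B = 266.3/72 = 3.699 kN.
Moment equilibrium about A: M_A = Σ(load moments about A) − R_B·L = 94 − 3.699×6 = 71.81 kN·m.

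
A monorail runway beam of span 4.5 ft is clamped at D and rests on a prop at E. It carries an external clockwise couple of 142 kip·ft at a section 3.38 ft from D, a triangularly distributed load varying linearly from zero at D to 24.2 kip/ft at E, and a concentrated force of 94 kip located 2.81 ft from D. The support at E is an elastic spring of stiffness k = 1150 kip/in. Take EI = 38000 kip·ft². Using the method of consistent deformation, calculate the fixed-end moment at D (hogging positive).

M_D = 83.1 kip·ft

Choose R_E as the redundant. The primary structure is the cantilever fixed at D.
Primary-structure tip deflection at E by superposition:
  clockwise couple 142 at a = 3.38: M₀a(2L − a)/(2EI) = 1349/EI
  triangular load, peak 24.2 at the free end: 11w₀L⁴/(120EI) = 909.7/EI
  point load 94 at a = 2.81: Pa²(3L − a)/(6EI) = 1322/EI
  δ_0 = 3581/EI
Tip deflection under a unit load at E: L³/(3EI) = 30.38/EI.
With EI = 38000 kip·ft²: δ_0 = 0.09423 ft and δ_{EE} = 0.000799 ft/kip.
Compatibility — the spring shortens by R_E/k under the reaction it provides: δ_0 − R_E·δ_{EE} = R_E/k. With 1/k = 1/(1150×12) ft/kip = 0.000072 ft/kip, R_E = δ_0 / (δ_{EE} + 1/k) = 0.09423 / (0.000799 + 0.000072) = 108.1 kip.
Moment equilibrium about D: M_D = Σ(load moments about D) − R_E·L = 569.5 − 108.1×4.5 = 83.1 kip·ft.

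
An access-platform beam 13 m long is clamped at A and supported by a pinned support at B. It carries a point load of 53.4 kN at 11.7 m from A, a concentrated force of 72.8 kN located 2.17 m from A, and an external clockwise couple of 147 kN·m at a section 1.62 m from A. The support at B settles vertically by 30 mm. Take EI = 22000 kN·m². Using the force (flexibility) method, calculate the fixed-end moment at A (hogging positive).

Choose R_B as the redundant. The primary structure is the cantilever fixed at A.
Free-end deflection of the primary structure under the applied loading (downward +):
  point load 53.4 at a = 11.7: Pa²(3L − a)/(6EI) = 33260/EI
  point load 72.8 at a = 2.17: Pa²(3L − a)/(6EI) = 2104/EI
  clockwise couple 147 at a = 1.62: M₀a(2L − a)/(2EI) = 2903/EI
  δ_0 = 38267/EI
Flexibility coefficient — unit upward force at B: δ_{BB} = L³/(3EI) = 732.3/EI.
With EI = 22000 kN·m²: δ_0 = 1.7394 m and δ_{BB} = 0.033288 m/kN.
Compatibility — the beam at B must follow the support down by 0.03 m: δ_0 − R_B·δ_{BB} = 0.03, so R_B = (1.7394 − 0.03)/0.033288 = 51.35 kN.
Moment equilibrium about A: M_A = Σ(load moments about A) − R_B·L = 929.8 − 51.35×13 = 262.2 kN·m.

M_A = 262.2 kN·m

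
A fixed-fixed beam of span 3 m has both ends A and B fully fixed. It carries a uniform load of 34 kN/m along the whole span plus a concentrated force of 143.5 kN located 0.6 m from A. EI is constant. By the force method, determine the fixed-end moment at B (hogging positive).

M_B = 39.28 kN·m

Release both end moments; the primary structure is a simply-supported span AB with redundants M_A and M_B.
End rotations of the released simple span under the applied load (×1/EI):
  at A: UDL 34: wL³/(24EI) = 38.25/EI
  at B: UDL 34: wL³/(24EI) = 38.25/EI
  at A: point load 143.5 at a = 0.6: Pab(L + b)/(6LEI) = 61.99/EI
  at B: point load 143.5 at a = 0.6: Pab(L + a)/(6LEI) = 41.33/EI
  θ_A0 = 100.2/EI,  θ_B0 = 79.58/EI
Flexibility coefficients: a unit moment at one end gives L/(3EI) there and L/(6EI) at the far end, so f₁₁ = f₂₂ = 1/EI and f₁₂ = f₂₁ = 0.5/EI.
Compatibility — zero rotation at each built-in end:
  1 M_A + 0.5 M_B = 100.2
  0.5 M_A + 1 M_B = 79.58
Solving the pair gives M_A = 80.6 kN·m and M_B = 39.28 kN·m (hogging).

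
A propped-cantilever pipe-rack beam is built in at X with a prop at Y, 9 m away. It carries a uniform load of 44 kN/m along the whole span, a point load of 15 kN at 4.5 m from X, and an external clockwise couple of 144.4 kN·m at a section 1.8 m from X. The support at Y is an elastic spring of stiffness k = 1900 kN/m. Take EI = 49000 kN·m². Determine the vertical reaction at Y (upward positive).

Take the reaction at Y as the redundant and release it; the primary structure is a cantilever fixed at X.
Downward deflection at the released point Y due to the loads:
  UDL 44: wL⁴/(8EI) = 36086/EI
  point load 15 at a = 4.5: Pa²(3L − a)/(6EI) = 1139/EI
  clockwise couple 144.4 at a = 1.8: M₀a(2L − a)/(2EI) = 2105/EI
  δ_0 = 39330/EI
Tip deflection under a unit load at Y: L³/(3EI) = 243/EI.
With EI = 49000 kN·m²: δ_0 = 0.80265 m and δ_{YY} = 0.004959 m/kN.
Compatibility — the spring shortens by R_Y/k under the reaction it provides: δ_0 − R_Y·δ_{YY} = R_Y/k. With 1/k = 0.000526 m/kN, R_Y = δ_0 / (δ_{YY} + 1/k) = 0.80265 / (0.004959 + 0.000526) = 146.3 kN.

R_Y = 146.3 kN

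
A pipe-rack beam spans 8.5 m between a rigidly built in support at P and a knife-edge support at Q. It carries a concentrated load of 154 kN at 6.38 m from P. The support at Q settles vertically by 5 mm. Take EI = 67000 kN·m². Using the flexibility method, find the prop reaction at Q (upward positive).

R_Q = 95.94 kN

Remove the prop at Q; the released (primary) structure is a cantilever built in at P.
Primary-structure tip deflection at Q by superposition:
  point load 154 at a = 6.38: Pa²(3L − a)/(6EI) = 19976/EI
Tip deflection under a unit load at Q: L³/(3EI) = 204.7/EI.
With EI = 67000 kN·m²: δ_0 = 0.29814 m and δ_{QQ} = 0.003055 m/kN.
Compatibility — the beam at Q must follow the support down by 0.005 m: δ_0 − R_Q·δ_{QQ} = 0.005, so R_Q = (0.29814 − 0.005)/0.003055 = 95.94 kN.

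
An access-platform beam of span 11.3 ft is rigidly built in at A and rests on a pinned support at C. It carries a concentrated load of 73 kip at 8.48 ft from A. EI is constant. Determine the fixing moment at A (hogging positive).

M_A = 96.52 kip·ft

Release the roller at C. Primary structure: cantilever fixed at A.
Deflection at C on the released cantilever, summing each load's contribution:
  point load 73 at a = 8.48: Pa²(3L − a)/(6EI) = 22240/EI
Flexibility coefficient — unit upward force at C: δ_{CC} = L³/(3EI) = 481/EI.
The prop prevents deflection at C: R_C = δ_0/δ_{CC} = 22240/481 = 46.24 kip.
Moment equilibrium about A: M_A = Σ(load moments about A) − R_C·L = 619 − 46.24×11.3 = 96.52 kip·ft.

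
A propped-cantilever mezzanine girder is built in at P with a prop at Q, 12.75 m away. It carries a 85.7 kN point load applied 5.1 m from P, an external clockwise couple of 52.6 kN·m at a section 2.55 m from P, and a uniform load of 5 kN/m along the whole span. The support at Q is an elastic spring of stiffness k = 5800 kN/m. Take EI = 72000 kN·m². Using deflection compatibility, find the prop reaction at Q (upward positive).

R_Q = 43.18 kN

Choose R_Q as the redundant. The primary structure is the cantilever fixed at P.
Primary-structure tip deflection at Q by superposition:
  point load 85.7 at a = 5.1: Pa²(3L − a)/(6EI) = 12316/EI
  clockwise couple 52.6 at a = 2.55: M₀a(2L − a)/(2EI) = 1539/EI
  UDL 5: wL⁴/(8EI) = 16517/EI
  δ_0 = 30371/EI
Tip deflection under a unit load at Q: L³/(3EI) = 690.9/EI.
With EI = 72000 kN·m²: δ_0 = 0.42182 m and δ_{QQ} = 0.009596 m/kN.
Compatibility — the spring shortens by R_Q/k under the reaction it provides: δ_0 − R_Q·δ_{QQ} = R_Q/k. With 1/k = 0.000172 m/kN, R_Q = δ_0 / (δ_{QQ} + 1/k) = 0.42182 / (0.009596 + 0.000172) = 43.18 kN.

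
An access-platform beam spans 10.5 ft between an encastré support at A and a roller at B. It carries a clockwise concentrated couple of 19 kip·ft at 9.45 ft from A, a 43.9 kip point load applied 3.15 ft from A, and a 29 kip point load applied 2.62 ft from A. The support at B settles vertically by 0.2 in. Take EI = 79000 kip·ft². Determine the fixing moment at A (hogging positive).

Take the reaction at B as the redundant and release it; the primary structure is a cantilever fixed at A.
Deflection at B on the released cantilever, summing each load's contribution:
  clockwise couple 19 at a = 9.45: M₀a(2L − a)/(2EI) = 1037/EI
  point load 43.9 at a = 3.15: Pa²(3L − a)/(6EI) = 2058/EI
  point load 29 at a = 2.62: Pa²(3L − a)/(6EI) = 958.2/EI
  δ_0 = 4053/EI
Flexibility coefficient — unit upward force at B: δ_{BB} = L³/(3EI) = 385.9/EI.
With EI = 79000 kip·ft²: δ_0 = 0.051307 ft and δ_{BB} = 0.004884 ft/kip.
Compatibility — the beam at B must follow the support down by 0.01667 ft: δ_0 − R_B·δ_{BB} = 0.01667, so R_B = (0.051307 − 0.01667)/0.004884 = 7.092 kip.
Moment equilibrium about A: M_A = Σ(load moments about A) − R_B·L = 233.3 − 7.092×10.5 = 158.8 kip·ft.

M_A = 158.8 kip·ft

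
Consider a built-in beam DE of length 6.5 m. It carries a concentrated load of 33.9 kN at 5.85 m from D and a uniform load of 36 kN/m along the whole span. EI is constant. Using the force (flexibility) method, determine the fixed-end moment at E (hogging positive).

M_E = 144.6 kN·m

Release both end moments; the primary structure is a simply-supported span DE with redundants M_D and M_E.
On the primary (simply-supported) span, the end slopes from the loading are:
  at D: point load 33.9 at a = 5.85: Pab(L + b)/(6LEI) = 23.63/EI
  at E: point load 33.9 at a = 5.85: Pab(L + a)/(6LEI) = 40.82/EI
  at D: UDL 36: wL³/(24EI) = 411.9/EI
  at E: UDL 36: wL³/(24EI) = 411.9/EI
  θ_D0 = 435.6/EI,  θ_E0 = 452.8/EI
Flexibility coefficients: a unit moment at one end gives L/(3EI) there and L/(6EI) at the far end, so f₁₁ = f₂₂ = 2.167/EI and f₁₂ = f₂₁ = 1.083/EI.
Compatibility — zero rotation at each built-in end:
  2.167 M_D + 1.083 M_E = 435.6
  1.083 M_D + 2.167 M_E = 452.8
Solving the pair gives M_D = 128.7 kN·m and M_E = 144.6 kN·m (hogging).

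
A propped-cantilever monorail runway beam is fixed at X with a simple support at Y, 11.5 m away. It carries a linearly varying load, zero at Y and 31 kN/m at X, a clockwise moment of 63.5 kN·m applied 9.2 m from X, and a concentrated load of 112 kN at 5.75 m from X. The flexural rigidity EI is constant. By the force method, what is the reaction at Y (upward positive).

R_Y = 78.6 kN

Take the reaction at Y as the redundant and release it; the primary structure is a cantilever fixed at X.
Primary-structure tip deflection at Y by superposition:
  triangular load, peak 31 at the fixed end: w₀L⁴/(30EI) = 18073/EI
  clockwise couple 63.5 at a = 9.2: M₀a(2L − a)/(2EI) = 4031/EI
  point load 112 at a = 5.75: Pa²(3L − a)/(6EI) = 17744/EI
  δ_0 = 39848/EI
Tip deflection under a unit load at Y: L³/(3EI) = 507/EI.
Compatibility at Y: δ_0 − R_Y·δ_{YY} = 0, so R_Y = 39848/507 = 78.6 kN.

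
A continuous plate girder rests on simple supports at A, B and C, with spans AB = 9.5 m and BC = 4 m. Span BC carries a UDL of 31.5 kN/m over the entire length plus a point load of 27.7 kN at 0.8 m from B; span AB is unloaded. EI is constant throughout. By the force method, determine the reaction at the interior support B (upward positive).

Insert a hinge at B; M_B is the redundant, and each span becomes simply supported.
Rotations at B on the released spans (each span's end-slope, ×1/EI):
  span BC: UDL 31.5: wL³/(24EI) = 84/EI
  span BC: point load 27.7 at a = 0.8: Pab(L + b)/(6LEI) = 21.27/EI
  relative rotation θ_0 = (0 + 105.3)/EI = 105.3/EI
A unit hogging moment at B produces rotation L₁/(3EI) + L₂/(3EI) = 4.5/EI.
Compatibility: M_B·(L₁+L₂)/(3EI) = θ_0, giving M_B = 23.39 kN·m (hogging).
Span AB, ΣM about A with M_B applied at B: R_B^{AB}·9.5 = 0 + 23.39, so R_B^{AB} = 2.463 kN and R_A = 0 − 2.463 = -2.463 kN.
Span BC, ΣM about C: R_B^{BC}·4 = 340.6 + 23.39, so R_B^{BC} = 91.01 kN and R_C = 153.7 − 91.01 = 62.69 kN.
R_B = 2.463 + 91.01 = 93.47 kN.

R_B = 93.47 kN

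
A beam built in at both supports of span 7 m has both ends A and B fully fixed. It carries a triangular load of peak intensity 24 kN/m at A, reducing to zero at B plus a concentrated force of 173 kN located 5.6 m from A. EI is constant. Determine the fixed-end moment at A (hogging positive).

Take the two fixed-end moments M_A, M_B as redundants; the released structure is the simple span AB.
On the primary (simply-supported) span, the end slopes from the loading are:
  at A: triangular load, peak 24: w₀L³/(45EI) = 182.9/EI
  at B: triangular load, peak 24: 7w₀L³/(360EI) = 160.1/EI
  at A: point load 173 at a = 5.6: Pab(L + b)/(6LEI) = 271.3/EI
  at B: point load 173 at a = 5.6: Pab(L + a)/(6LEI) = 406.9/EI
  θ_A0 = 454.2/EI,  θ_B0 = 567/EI
Flexibility coefficients: a unit moment at one end gives L/(3EI) there and L/(6EI) at the far end, so f₁₁ = f₂₂ = 2.333/EI and f₁₂ = f₂₁ = 1.167/EI.
Compatibility — zero rotation at each built-in end:
  2.333 M_A + 1.167 M_B = 454.2
  1.167 M_A + 2.333 M_B = 567
Solving the pair gives M_A = 97.55 kN·m and M_B = 194.2 kN·m (hogging).

M_A = 97.55 kN·m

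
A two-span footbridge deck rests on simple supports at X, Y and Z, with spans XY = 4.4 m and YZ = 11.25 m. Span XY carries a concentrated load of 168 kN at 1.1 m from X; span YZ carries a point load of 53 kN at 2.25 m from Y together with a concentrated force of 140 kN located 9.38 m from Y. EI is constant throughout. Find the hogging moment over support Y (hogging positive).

M_Y = 177.6 kN·m

Take M_Y as the redundant. Released structure: two simple spans XY and YZ with a hinge at Y.
End slopes at the hinge Y, treating each span as simply supported:
  span XY: point load 168 at a = 1.1: Pab(L + a)/(6LEI) = 127/EI
  span YZ: point load 53 at a = 2.25: Pab(L + b)/(6LEI) = 322/EI
  span YZ: point load 140 at a = 9.38: Pab(L + b)/(6LEI) = 477.3/EI
  relative rotation θ_0 = (127 + 799.3)/EI = 926.3/EI
A unit hogging moment at Y produces rotation L₁/(3EI) + L₂/(3EI) = 5.217/EI.
Slope continuity at Y: θ_0 = M_Y·5.217/EI, so M_Y = 926.3/5.217 = 177.6 kN·m (hogging).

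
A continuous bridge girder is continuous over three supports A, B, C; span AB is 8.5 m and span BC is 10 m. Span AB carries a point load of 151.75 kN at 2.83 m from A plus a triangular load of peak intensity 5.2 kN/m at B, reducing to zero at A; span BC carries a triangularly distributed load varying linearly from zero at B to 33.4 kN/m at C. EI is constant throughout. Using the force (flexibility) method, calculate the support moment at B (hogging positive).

M_B = 204.5 kN·m

Take M_B as the redundant. Released structure: two simple spans AB and BC with a hinge at B.
End slopes at the hinge B, treating each span as simply supported:
  span AB: point load 151.75 at a = 2.83: Pab(L + a)/(6LEI) = 541/EI
  span AB: triangular load, peak 5.2: w₀L³/(45EI) = 70.97/EI
  span BC: triangular load, peak 33.4: 7w₀L³/(360EI) = 649.4/EI
  relative rotation θ_0 = (611.9 + 649.4)/EI = 1261/EI
A unit hogging moment at B produces rotation L₁/(3EI) + L₂/(3EI) = 6.167/EI.
Compatibility: M_B·(L₁+L₂)/(3EI) = θ_0, giving M_B = 204.5 kN·m (hogging).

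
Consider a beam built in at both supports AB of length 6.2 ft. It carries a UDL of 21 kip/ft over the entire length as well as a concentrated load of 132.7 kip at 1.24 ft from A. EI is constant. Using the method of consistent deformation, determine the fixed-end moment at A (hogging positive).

M_A = 172.6 kip·ft

Release both end moments; the primary structure is a simply-supported span AB with redundants M_A and M_B.
On the primary (simply-supported) span, the end slopes from the loading are:
  at A: UDL 21: wL³/(24EI) = 208.5/EI
  at B: UDL 21: wL³/(24EI) = 208.5/EI
  at A: point load 132.7 at a = 1.24: Pab(L + b)/(6LEI) = 244.8/EI
  at B: point load 132.7 at a = 1.24: Pab(L + a)/(6LEI) = 163.2/EI
  θ_A0 = 453.4/EI,  θ_B0 = 371.8/EI
Flexibility coefficients: a unit moment at one end gives L/(3EI) there and L/(6EI) at the far end, so f₁₁ = f₂₂ = 2.067/EI and f₁₂ = f₂₁ = 1.033/EI.
Compatibility — zero rotation at each built-in end:
  2.067 M_A + 1.033 M_B = 453.4
  1.033 M_A + 2.067 M_B = 371.8
Solving the pair gives M_A = 172.6 kip·ft and M_B = 93.6 kip·ft (hogging).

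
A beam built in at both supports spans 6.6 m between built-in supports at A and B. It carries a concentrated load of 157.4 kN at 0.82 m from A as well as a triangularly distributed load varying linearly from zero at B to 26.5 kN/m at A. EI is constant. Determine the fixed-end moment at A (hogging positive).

Take the two fixed-end moments M_A, M_B as redundants; the released structure is the simple span AB.
End rotations of the released simple span under the applied load (×1/EI):
  at A: point load 157.4 at a = 0.82: Pab(L + b)/(6LEI) = 233.2/EI
  at B: point load 157.4 at a = 0.82: Pab(L + a)/(6LEI) = 139.8/EI
  at A: triangular load, peak 26.5: w₀L³/(45EI) = 169.3/EI
  at B: triangular load, peak 26.5: 7w₀L³/(360EI) = 148.1/EI
  θ_A0 = 402.5/EI,  θ_B0 = 287.9/EI
Flexibility coefficients: a unit moment at one end gives L/(3EI) there and L/(6EI) at the far end, so f₁₁ = f₂₂ = 2.2/EI and f₁₂ = f₂₁ = 1.1/EI.
Compatibility — zero rotation at each built-in end:
  2.2 M_A + 1.1 M_B = 402.5
  1.1 M_A + 2.2 M_B = 287.9
Solving the pair gives M_A = 156.7 kN·m and M_B = 52.52 kN·m (hogging).

M_A = 156.7 kN·m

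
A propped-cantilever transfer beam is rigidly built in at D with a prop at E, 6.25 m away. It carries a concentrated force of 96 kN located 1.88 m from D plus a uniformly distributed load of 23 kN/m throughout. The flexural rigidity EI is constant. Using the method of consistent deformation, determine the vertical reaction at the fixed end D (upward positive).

Release the roller at E. Primary structure: cantilever fixed at D.
Downward deflection at the released point E due to the loads:
  point load 96 at a = 1.88: Pa²(3L − a)/(6EI) = 954/EI
  UDL 23: wL⁴/(8EI) = 4387/EI
  δ_0 = 5341/EI
Flexibility coefficient — unit upward force at E: δ_{EE} = L³/(3EI) = 81.38/EI.
Compatibility at E: δ_0 − R_E·δ_{EE} = 0, so R_E = 5341/81.38 = 65.63 kN.
Vertical equilibrium: R_D = ΣP − R_E = 239.8 − 65.63 = 174.1 kN.

R_D = 174.1 kN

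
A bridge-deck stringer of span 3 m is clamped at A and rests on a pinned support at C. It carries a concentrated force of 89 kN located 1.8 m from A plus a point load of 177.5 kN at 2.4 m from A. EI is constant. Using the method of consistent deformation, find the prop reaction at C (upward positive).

R_C = 163.4 kN

Choose R_C as the redundant. The primary structure is the cantilever fixed at A.
Primary-structure tip deflection at C by superposition:
  point load 89 at a = 1.8: Pa²(3L − a)/(6EI) = 346/EI
  point load 177.5 at a = 2.4: Pa²(3L − a)/(6EI) = 1125/EI
  δ_0 = 1471/EI
Flexibility coefficient — unit upward force at C: δ_{CC} = L³/(3EI) = 9/EI.
Compatibility at C: δ_0 − R_C·δ_{CC} = 0, so R_C = 1471/9 = 163.4 kN.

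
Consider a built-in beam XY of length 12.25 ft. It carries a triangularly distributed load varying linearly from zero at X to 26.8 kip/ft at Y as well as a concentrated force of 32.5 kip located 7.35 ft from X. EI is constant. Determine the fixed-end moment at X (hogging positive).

M_X = 172.3 kip·ft

Release both end moments; the primary structure is a simply-supported span XY with redundants M_X and M_Y.
End rotations of the released simple span under the applied load (×1/EI):
  at X: triangular load, peak 26.8: 7w₀L³/(360EI) = 957.9/EI
  at Y: triangular load, peak 26.8: w₀L³/(45EI) = 1095/EI
  at X: point load 32.5 at a = 7.35: Pab(L + b)/(6LEI) = 273.1/EI
  at Y: point load 32.5 at a = 7.35: Pab(L + a)/(6LEI) = 312.1/EI
  θ_X0 = 1231/EI,  θ_Y0 = 1407/EI
Flexibility coefficients: a unit moment at one end gives L/(3EI) there and L/(6EI) at the far end, so f₁₁ = f₂₂ = 4.083/EI and f₁₂ = f₂₁ = 2.042/EI.
Compatibility — zero rotation at each built-in end:
  4.083 M_X + 2.042 M_Y = 1231
  2.042 M_X + 4.083 M_Y = 1407
Solving the pair gives M_X = 172.3 kip·ft and M_Y = 258.4 kip·ft (hogging).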